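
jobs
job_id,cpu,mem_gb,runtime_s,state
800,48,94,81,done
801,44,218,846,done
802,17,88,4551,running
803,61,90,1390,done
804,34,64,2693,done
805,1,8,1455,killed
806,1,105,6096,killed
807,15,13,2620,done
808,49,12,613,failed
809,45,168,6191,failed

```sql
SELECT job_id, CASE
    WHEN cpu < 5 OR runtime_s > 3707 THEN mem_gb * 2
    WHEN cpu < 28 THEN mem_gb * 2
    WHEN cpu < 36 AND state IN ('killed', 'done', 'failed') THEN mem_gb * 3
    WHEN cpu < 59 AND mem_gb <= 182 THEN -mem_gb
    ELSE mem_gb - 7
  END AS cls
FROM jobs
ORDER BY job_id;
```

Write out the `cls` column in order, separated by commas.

-94, 211, 176, 83, 192, 16, 210, 26, -12, 336

job_id=800: cpu < 59 AND mem_gb <= 182 → -94
job_id=801: ELSE → 211
job_id=802: cpu < 5 OR runtime_s > 3707 → 176
job_id=803: ELSE → 83
job_id=804: cpu < 36 AND state IN ('killed', 'done', 'failed') → 192
job_id=805: cpu < 5 OR runtime_s > 3707 → 16
job_id=806: cpu < 5 OR runtime_s > 3707 → 210
job_id=807: cpu < 28 → 26
job_id=808: cpu < 59 AND mem_gb <= 182 → -12
job_id=809: cpu < 5 OR runtime_s > 3707 → 336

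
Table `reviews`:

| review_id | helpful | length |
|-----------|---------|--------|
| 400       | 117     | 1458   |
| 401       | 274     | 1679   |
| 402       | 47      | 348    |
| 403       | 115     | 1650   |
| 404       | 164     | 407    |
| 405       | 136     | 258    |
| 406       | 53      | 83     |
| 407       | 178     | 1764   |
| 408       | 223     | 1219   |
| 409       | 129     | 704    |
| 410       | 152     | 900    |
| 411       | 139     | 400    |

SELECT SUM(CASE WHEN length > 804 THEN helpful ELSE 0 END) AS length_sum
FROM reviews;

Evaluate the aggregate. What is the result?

review_id=400: ✓ → 117
review_id=401: ✓ → 274
review_id=402: ✗
review_id=403: ✓ → 115
review_id=404: ✗
review_id=405: ✗
review_id=406: ✗
review_id=407: ✓ → 178
review_id=408: ✓ → 223
review_id=409: ✗
review_id=410: ✓ → 152
review_id=411: ✗
length_sum = 117 + 274 + 115 + 178 + 223 + 152 = 1059

1059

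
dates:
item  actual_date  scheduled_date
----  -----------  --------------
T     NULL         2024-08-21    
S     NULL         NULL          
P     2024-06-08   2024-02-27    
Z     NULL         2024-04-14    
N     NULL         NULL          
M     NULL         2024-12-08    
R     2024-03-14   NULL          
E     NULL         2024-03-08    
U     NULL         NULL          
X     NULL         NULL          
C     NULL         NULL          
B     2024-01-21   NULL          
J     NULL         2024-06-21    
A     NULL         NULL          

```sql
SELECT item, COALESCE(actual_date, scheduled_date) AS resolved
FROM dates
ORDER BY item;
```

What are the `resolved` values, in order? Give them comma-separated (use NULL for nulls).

NULL, 2024-01-21, NULL, 2024-03-08, 2024-06-21, 2024-12-08, NULL, 2024-06-08, 2024-03-14, NULL, 2024-08-21, NULL, NULL, 2024-04-14

item=A: actual_date=NULL, scheduled_date=NULL (all NULL) → NULL
item=B: actual_date=2024-01-21 → 2024-01-21
item=C: actual_date=NULL, scheduled_date=NULL (all NULL) → NULL
item=E: actual_date=NULL, scheduled_date=2024-03-08 → 2024-03-08
item=J: actual_date=NULL, scheduled_date=2024-06-21 → 2024-06-21
item=M: actual_date=NULL, scheduled_date=2024-12-08 → 2024-12-08
item=N: actual_date=NULL, scheduled_date=NULL (all NULL) → NULL
item=P: actual_date=2024-06-08 → 2024-06-08
item=R: actual_date=2024-03-14 → 2024-03-14
item=S: actual_date=NULL, scheduled_date=NULL (all NULL) → NULL
item=T: actual_date=NULL, scheduled_date=2024-08-21 → 2024-08-21
item=U: actual_date=NULL, scheduled_date=NULL (all NULL) → NULL
item=X: actual_date=NULL, scheduled_date=NULL (all NULL) → NULL
item=Z: actual_date=NULL, scheduled_date=2024-04-14 → 2024-04-14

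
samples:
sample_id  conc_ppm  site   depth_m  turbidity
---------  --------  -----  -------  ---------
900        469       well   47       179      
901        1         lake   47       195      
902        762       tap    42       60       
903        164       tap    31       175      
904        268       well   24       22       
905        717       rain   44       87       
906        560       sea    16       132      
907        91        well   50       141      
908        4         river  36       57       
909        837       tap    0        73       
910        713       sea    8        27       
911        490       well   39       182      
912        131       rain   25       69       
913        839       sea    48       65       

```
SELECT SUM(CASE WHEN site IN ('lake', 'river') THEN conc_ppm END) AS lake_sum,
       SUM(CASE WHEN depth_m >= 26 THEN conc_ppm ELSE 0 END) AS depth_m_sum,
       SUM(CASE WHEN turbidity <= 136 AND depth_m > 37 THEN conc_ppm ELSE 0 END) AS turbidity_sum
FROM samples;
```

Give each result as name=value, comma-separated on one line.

lake_sum=5, depth_m_sum=3537, turbidity_sum=2318

[lake_sum: site IN ('lake', 'river')]
sample_id=900: ✗
sample_id=901: ✓ → 1
sample_id=902: ✗
sample_id=903: ✗
sample_id=904: ✗
sample_id=905: ✗
sample_id=906: ✗
sample_id=907: ✗
sample_id=908: ✓ → 4
sample_id=909: ✗
sample_id=910: ✗
sample_id=911: ✗
sample_id=912: ✗
sample_id=913: ✗
lake_sum = 1 + 4 = 5
—
[depth_m_sum: depth_m >= 26]
sample_id=900: ✓ → 469
sample_id=901: ✓ → 1
sample_id=902: ✓ → 762
sample_id=903: ✓ → 164
sample_id=904: ✗
sample_id=905: ✓ → 717
sample_id=906: ✗
sample_id=907: ✓ → 91
sample_id=908: ✓ → 4
sample_id=909: ✗
sample_id=910: ✗
sample_id=911: ✓ → 490
sample_id=912: ✗
sample_id=913: ✓ → 839
depth_m_sum = 469 + 1 + 762 + 164 + 717 + 91 + 4 + 490 + 839 = 3537
—
[turbidity_sum: turbidity <= 136 AND depth_m > 37]
sample_id=900: ✗
sample_id=901: ✗
sample_id=902: ✓ → 762
sample_id=903: ✗
sample_id=904: ✗
sample_id=905: ✓ → 717
sample_id=906: ✗
sample_id=907: ✗
sample_id=908: ✗
sample_id=909: ✗
sample_id=910: ✗
sample_id=911: ✗
sample_id=912: ✗
sample_id=913: ✓ → 839
turbidity_sum = 762 + 717 + 839 = 2318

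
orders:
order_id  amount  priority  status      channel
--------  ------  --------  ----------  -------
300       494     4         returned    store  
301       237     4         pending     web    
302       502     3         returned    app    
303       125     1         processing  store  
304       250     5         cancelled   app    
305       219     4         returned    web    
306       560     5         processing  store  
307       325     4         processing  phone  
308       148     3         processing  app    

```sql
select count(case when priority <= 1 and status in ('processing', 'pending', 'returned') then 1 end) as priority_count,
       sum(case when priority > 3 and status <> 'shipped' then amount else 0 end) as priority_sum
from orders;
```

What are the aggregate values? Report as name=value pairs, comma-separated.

[priority_count: priority <= 1 and status in ('processing', 'pending', 'returned')]
order_id=300: ✗
order_id=301: ✗
order_id=302: ✗
order_id=303: ✓ → 1
order_id=304: ✗
order_id=305: ✗
order_id=306: ✗
order_id=307: ✗
order_id=308: ✗
priority_count = COUNT(1) = 1
—
[priority_sum: priority > 3 and status <> 'shipped']
order_id=300: ✓ → 494
order_id=301: ✓ → 237
order_id=302: ✗
order_id=303: ✗
order_id=304: ✓ → 250
order_id=305: ✓ → 219
order_id=306: ✓ → 560
order_id=307: ✓ → 325
order_id=308: ✗
priority_sum = 494 + 237 + 250 + 219 + 560 + 325 = 2085

priority_count=1, priority_sum=2085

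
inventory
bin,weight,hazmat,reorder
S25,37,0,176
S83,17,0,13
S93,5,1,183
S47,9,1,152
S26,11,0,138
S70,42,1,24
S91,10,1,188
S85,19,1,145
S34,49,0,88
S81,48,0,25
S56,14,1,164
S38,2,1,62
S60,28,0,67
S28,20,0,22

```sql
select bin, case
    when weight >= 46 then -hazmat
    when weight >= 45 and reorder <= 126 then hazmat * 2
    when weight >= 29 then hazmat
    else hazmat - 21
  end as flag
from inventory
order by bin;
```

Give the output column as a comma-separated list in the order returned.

bin=S25: weight >= 29 → 0
bin=S26: ELSE → -21
bin=S28: ELSE → -21
bin=S34: weight >= 46 → 0
bin=S38: ELSE → -20
bin=S47: ELSE → -20
bin=S56: ELSE → -20
bin=S60: ELSE → -21
bin=S70: weight >= 29 → 1
bin=S81: weight >= 46 → 0
bin=S83: ELSE → -21
bin=S85: ELSE → -20
bin=S91: ELSE → -20
bin=S93: ELSE → -20

0, -21, -21, 0, -20, -20, -20, -21, 1, 0, -21, -20, -20, -20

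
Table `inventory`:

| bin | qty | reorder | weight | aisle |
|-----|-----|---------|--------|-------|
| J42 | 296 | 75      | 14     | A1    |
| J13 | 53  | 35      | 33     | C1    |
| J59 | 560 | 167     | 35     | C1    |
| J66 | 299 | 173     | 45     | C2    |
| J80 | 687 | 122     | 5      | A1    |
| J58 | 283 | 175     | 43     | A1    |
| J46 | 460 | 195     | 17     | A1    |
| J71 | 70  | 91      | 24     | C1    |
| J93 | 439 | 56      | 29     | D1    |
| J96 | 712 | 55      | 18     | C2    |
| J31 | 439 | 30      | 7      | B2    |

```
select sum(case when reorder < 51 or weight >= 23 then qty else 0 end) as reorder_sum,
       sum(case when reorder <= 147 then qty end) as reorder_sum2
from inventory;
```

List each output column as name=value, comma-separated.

[reorder_sum: reorder < 51 or weight >= 23]
bin=J42: ✗
bin=J13: ✓ → 53
bin=J59: ✓ → 560
bin=J66: ✓ → 299
bin=J80: ✗
bin=J58: ✓ → 283
bin=J46: ✗
bin=J71: ✓ → 70
bin=J93: ✓ → 439
bin=J96: ✗
bin=J31: ✓ → 439
reorder_sum = 53 + 560 + 299 + 283 + 70 + 439 + 439 = 2143
—
[reorder_sum2: reorder <= 147]
bin=J42: ✓ → 296
bin=J13: ✓ → 53
bin=J59: ✗
bin=J66: ✗
bin=J80: ✓ → 687
bin=J58: ✗
bin=J46: ✗
bin=J71: ✓ → 70
bin=J93: ✓ → 439
bin=J96: ✓ → 712
bin=J31: ✓ → 439
reorder_sum2 = 296 + 53 + 687 + 70 + 439 + 712 + 439 = 2696

reorder_sum=2143, reorder_sum2=2696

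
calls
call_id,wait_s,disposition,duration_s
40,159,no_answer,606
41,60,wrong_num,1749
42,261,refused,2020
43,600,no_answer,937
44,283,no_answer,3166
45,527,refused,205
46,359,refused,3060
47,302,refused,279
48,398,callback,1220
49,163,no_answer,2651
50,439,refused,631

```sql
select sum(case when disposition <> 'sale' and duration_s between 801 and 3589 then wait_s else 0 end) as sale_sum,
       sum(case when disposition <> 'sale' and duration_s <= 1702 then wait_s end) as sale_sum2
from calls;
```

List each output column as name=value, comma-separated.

[sale_sum: disposition <> 'sale' and duration_s between 801 and 3589]
call_id=40: ✗
call_id=41: ✓ → 60
call_id=42: ✓ → 261
call_id=43: ✓ → 600
call_id=44: ✓ → 283
call_id=45: ✗
call_id=46: ✓ → 359
call_id=47: ✗
call_id=48: ✓ → 398
call_id=49: ✓ → 163
call_id=50: ✗
sale_sum = 60 + 261 + 600 + 283 + 359 + 398 + 163 = 2124
—
[sale_sum2: disposition <> 'sale' and duration_s <= 1702]
call_id=40: ✓ → 159
call_id=41: ✗
call_id=42: ✗
call_id=43: ✓ → 600
call_id=44: ✗
call_id=45: ✓ → 527
call_id=46: ✗
call_id=47: ✓ → 302
call_id=48: ✓ → 398
call_id=49: ✗
call_id=50: ✓ → 439
sale_sum2 = 159 + 600 + 527 + 302 + 398 + 439 = 2425

sale_sum=2124, sale_sum2=2425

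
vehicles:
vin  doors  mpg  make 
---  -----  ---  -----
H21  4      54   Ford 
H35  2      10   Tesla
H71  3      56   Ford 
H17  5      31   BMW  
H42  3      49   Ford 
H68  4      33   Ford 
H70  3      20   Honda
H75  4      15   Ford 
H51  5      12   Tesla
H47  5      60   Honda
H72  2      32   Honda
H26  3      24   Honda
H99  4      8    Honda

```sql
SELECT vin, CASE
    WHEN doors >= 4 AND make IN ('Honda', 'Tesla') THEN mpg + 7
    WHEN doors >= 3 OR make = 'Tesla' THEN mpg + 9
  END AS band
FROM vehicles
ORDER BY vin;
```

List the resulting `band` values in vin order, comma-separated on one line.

vin=H17: doors >= 3 OR make = 'Tesla' → 40
vin=H21: doors >= 3 OR make = 'Tesla' → 63
vin=H26: doors >= 3 OR make = 'Tesla' → 33
vin=H35: doors >= 3 OR make = 'Tesla' → 19
vin=H42: doors >= 3 OR make = 'Tesla' → 58
vin=H47: doors >= 4 AND make IN ('Honda', 'Tesla') → 67
vin=H51: doors >= 4 AND make IN ('Honda', 'Tesla') → 19
vin=H68: doors >= 3 OR make = 'Tesla' → 42
vin=H70: doors >= 3 OR make = 'Tesla' → 29
vin=H71: doors >= 3 OR make = 'Tesla' → 65
vin=H72: (no match → NULL) → NULL
vin=H75: doors >= 3 OR make = 'Tesla' → 24
vin=H99: doors >= 4 AND make IN ('Honda', 'Tesla') → 15

40, 63, 33, 19, 58, 67, 19, 42, 29, 65, NULL, 24, 15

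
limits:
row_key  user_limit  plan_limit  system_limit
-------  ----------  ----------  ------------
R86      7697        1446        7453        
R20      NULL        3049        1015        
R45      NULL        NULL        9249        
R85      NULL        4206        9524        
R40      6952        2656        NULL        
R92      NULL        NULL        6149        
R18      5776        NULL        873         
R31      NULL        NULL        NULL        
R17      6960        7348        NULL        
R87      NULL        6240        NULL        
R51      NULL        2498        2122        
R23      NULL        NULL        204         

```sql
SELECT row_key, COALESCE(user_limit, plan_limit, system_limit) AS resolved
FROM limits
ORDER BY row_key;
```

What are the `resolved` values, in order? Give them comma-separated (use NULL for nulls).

6960, 5776, 3049, 204, NULL, 6952, 9249, 2498, 4206, 7697, 6240, 6149

row_key=R17: user_limit=6960 → 6960
row_key=R18: user_limit=5776 → 5776
row_key=R20: user_limit=NULL, plan_limit=3049 → 3049
row_key=R23: user_limit=NULL, plan_limit=NULL, system_limit=204 → 204
row_key=R31: user_limit=NULL, plan_limit=NULL, system_limit=NULL (all NULL) → NULL
row_key=R40: user_limit=6952 → 6952
row_key=R45: user_limit=NULL, plan_limit=NULL, system_limit=9249 → 9249
row_key=R51: user_limit=NULL, plan_limit=2498 → 2498
row_key=R85: user_limit=NULL, plan_limit=4206 → 4206
row_key=R86: user_limit=7697 → 7697
row_key=R87: user_limit=NULL, plan_limit=6240 → 6240
row_key=R92: user_limit=NULL, plan_limit=NULL, system_limit=6149 → 6149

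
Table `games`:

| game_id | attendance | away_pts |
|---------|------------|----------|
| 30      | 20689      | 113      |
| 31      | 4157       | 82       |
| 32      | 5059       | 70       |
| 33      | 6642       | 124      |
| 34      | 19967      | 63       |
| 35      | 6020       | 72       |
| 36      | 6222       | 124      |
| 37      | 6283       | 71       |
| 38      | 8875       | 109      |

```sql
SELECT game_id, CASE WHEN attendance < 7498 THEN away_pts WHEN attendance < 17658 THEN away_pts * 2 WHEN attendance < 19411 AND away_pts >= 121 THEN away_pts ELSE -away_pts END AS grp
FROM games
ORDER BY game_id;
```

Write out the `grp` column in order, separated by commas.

-113, 82, 70, 124, -63, 72, 124, 71, 218

game_id=30: ELSE → -113
game_id=31: attendance < 7498 → 82
game_id=32: attendance < 7498 → 70
game_id=33: attendance < 7498 → 124
game_id=34: ELSE → -63
game_id=35: attendance < 7498 → 72
game_id=36: attendance < 7498 → 124
game_id=37: attendance < 7498 → 71
game_id=38: attendance < 17658 → 218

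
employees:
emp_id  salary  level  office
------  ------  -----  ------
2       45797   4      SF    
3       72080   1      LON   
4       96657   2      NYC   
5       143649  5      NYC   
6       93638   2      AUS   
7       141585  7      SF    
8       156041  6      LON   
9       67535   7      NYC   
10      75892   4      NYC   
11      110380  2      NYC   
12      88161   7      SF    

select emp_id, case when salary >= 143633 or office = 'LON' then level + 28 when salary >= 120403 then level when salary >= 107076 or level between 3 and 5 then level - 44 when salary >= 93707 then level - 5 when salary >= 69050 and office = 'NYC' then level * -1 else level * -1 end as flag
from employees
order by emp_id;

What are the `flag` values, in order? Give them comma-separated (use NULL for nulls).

-40, 29, -3, 33, -2, 7, 34, -7, -40, -42, -7

emp_id=2: salary >= 107076 or level between 3 and 5 → -40
emp_id=3: salary >= 143633 or office = 'LON' → 29
emp_id=4: salary >= 93707 → -3
emp_id=5: salary >= 143633 or office = 'LON' → 33
emp_id=6: ELSE → -2
emp_id=7: salary >= 120403 → 7
emp_id=8: salary >= 143633 or office = 'LON' → 34
emp_id=9: ELSE → -7
emp_id=10: salary >= 107076 or level between 3 and 5 → -40
emp_id=11: salary >= 107076 or level between 3 and 5 → -42
emp_id=12: ELSE → -7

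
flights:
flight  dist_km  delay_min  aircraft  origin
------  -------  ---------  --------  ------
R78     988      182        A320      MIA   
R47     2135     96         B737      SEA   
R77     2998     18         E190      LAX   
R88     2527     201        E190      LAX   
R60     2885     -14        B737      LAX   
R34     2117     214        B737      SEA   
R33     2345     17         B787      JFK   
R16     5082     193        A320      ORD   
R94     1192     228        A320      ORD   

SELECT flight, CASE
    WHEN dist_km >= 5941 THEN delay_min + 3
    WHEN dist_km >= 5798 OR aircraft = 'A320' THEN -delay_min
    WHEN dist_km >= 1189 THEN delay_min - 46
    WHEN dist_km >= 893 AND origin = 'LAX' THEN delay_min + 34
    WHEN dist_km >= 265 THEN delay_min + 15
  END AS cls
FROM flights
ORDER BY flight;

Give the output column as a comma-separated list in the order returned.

flight=R16: dist_km >= 5798 OR aircraft = 'A320' → -193
flight=R33: dist_km >= 1189 → -29
flight=R34: dist_km >= 1189 → 168
flight=R47: dist_km >= 1189 → 50
flight=R60: dist_km >= 1189 → -60
flight=R77: dist_km >= 1189 → -28
flight=R78: dist_km >= 5798 OR aircraft = 'A320' → -182
flight=R88: dist_km >= 1189 → 155
flight=R94: dist_km >= 5798 OR aircraft = 'A320' → -228

-193, -29, 168, 50, -60, -28, -182, 155, -228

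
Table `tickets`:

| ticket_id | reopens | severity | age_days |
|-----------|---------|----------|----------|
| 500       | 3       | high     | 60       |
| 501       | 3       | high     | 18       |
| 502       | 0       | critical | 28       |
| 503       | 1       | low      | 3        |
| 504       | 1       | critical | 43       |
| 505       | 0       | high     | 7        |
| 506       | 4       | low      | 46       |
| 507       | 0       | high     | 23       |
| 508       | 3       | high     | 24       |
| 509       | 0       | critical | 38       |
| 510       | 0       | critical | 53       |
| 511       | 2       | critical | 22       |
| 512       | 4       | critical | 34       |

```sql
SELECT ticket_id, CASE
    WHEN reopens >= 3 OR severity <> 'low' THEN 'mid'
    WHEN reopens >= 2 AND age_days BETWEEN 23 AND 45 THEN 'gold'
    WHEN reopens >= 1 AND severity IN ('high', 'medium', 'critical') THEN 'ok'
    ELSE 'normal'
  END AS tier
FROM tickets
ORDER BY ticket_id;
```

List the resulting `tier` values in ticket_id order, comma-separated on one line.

mid, mid, mid, normal, mid, mid, mid, mid, mid, mid, mid, mid, mid

ticket_id=500: reopens >= 3 OR severity <> 'low' → mid
ticket_id=501: reopens >= 3 OR severity <> 'low' → mid
ticket_id=502: reopens >= 3 OR severity <> 'low' → mid
ticket_id=503: ELSE → normal
ticket_id=504: reopens >= 3 OR severity <> 'low' → mid
ticket_id=505: reopens >= 3 OR severity <> 'low' → mid
ticket_id=506: reopens >= 3 OR severity <> 'low' → mid
ticket_id=507: reopens >= 3 OR severity <> 'low' → mid
ticket_id=508: reopens >= 3 OR severity <> 'low' → mid
ticket_id=509: reopens >= 3 OR severity <> 'low' → mid
ticket_id=510: reopens >= 3 OR severity <> 'low' → mid
ticket_id=511: reopens >= 3 OR severity <> 'low' → mid
ticket_id=512: reopens >= 3 OR severity <> 'low' → mid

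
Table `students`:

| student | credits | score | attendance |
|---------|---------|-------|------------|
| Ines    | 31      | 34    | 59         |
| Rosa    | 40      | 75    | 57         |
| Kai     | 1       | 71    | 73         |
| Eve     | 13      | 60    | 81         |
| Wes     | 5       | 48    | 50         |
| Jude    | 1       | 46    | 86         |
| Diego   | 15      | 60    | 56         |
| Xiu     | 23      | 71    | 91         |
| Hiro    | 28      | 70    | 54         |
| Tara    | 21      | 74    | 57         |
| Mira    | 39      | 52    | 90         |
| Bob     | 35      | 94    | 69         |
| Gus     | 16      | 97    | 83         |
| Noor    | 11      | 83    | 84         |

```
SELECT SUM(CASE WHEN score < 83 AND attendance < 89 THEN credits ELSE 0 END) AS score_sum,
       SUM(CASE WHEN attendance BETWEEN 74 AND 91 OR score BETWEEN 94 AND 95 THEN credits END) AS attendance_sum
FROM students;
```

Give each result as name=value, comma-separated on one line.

score_sum=155, attendance_sum=138

[score_sum: score < 83 AND attendance < 89]
student=Ines: ✓ → 31
student=Rosa: ✓ → 40
student=Kai: ✓ → 1
student=Eve: ✓ → 13
student=Wes: ✓ → 5
student=Jude: ✓ → 1
student=Diego: ✓ → 15
student=Xiu: ✗
student=Hiro: ✓ → 28
student=Tara: ✓ → 21
student=Mira: ✗
student=Bob: ✗
student=Gus: ✗
student=Noor: ✗
score_sum = 31 + 40 + 1 + 13 + 5 + 1 + 15 + 28 + 21 = 155
—
[attendance_sum: attendance BETWEEN 74 AND 91 OR score BETWEEN 94 AND 95]
student=Ines: ✗
student=Rosa: ✗
student=Kai: ✗
student=Eve: ✓ → 13
student=Wes: ✗
student=Jude: ✓ → 1
student=Diego: ✗
student=Xiu: ✓ → 23
student=Hiro: ✗
student=Tara: ✗
student=Mira: ✓ → 39
student=Bob: ✓ → 35
student=Gus: ✓ → 16
student=Noor: ✓ → 11
attendance_sum = 13 + 1 + 23 + 39 + 35 + 16 + 11 = 138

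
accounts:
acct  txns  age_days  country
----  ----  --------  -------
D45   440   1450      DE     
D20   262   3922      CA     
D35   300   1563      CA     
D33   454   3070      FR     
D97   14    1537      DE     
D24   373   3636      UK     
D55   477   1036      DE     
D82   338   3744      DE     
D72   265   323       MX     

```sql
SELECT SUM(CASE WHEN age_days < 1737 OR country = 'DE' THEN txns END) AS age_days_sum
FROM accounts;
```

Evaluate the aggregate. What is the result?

1834

acct=D45: ✓ → 440
acct=D20: ✗
acct=D35: ✓ → 300
acct=D33: ✗
acct=D97: ✓ → 14
acct=D24: ✗
acct=D55: ✓ → 477
acct=D82: ✓ → 338
acct=D72: ✓ → 265
age_days_sum = 440 + 300 + 14 + 477 + 338 + 265 = 1834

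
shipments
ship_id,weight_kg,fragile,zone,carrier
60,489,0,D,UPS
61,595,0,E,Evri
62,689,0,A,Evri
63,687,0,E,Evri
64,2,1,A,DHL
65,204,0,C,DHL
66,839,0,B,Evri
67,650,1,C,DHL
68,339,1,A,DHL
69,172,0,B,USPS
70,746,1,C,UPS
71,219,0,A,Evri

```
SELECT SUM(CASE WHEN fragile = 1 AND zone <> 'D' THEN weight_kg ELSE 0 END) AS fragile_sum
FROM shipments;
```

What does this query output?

1737

ship_id=60: ✗
ship_id=61: ✗
ship_id=62: ✗
ship_id=63: ✗
ship_id=64: ✓ → 2
ship_id=65: ✗
ship_id=66: ✗
ship_id=67: ✓ → 650
ship_id=68: ✓ → 339
ship_id=69: ✗
ship_id=70: ✓ → 746
ship_id=71: ✗
fragile_sum = 2 + 650 + 339 + 746 = 1737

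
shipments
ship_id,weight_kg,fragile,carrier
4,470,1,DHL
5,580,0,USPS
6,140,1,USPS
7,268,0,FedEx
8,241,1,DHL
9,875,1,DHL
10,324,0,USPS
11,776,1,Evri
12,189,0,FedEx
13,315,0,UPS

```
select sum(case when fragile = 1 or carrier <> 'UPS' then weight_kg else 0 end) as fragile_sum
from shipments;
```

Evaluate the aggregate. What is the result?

ship_id=4: ✓ → 470
ship_id=5: ✓ → 580
ship_id=6: ✓ → 140
ship_id=7: ✓ → 268
ship_id=8: ✓ → 241
ship_id=9: ✓ → 875
ship_id=10: ✓ → 324
ship_id=11: ✓ → 776
ship_id=12: ✓ → 189
ship_id=13: ✗
fragile_sum = 470 + 580 + 140 + 268 + 241 + 875 + 324 + 776 + 189 = 3863

3863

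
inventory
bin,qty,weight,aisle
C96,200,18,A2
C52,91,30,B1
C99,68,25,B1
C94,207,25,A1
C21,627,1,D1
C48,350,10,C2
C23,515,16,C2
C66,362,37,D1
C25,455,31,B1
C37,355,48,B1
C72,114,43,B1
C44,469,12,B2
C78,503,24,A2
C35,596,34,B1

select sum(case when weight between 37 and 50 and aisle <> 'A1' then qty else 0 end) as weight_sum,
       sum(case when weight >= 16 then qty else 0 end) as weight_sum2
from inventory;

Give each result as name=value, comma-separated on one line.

weight_sum=831, weight_sum2=3466

[weight_sum: weight between 37 and 50 and aisle <> 'A1']
bin=C96: ✗
bin=C52: ✗
bin=C99: ✗
bin=C94: ✗
bin=C21: ✗
bin=C48: ✗
bin=C23: ✗
bin=C66: ✓ → 362
bin=C25: ✗
bin=C37: ✓ → 355
bin=C72: ✓ → 114
bin=C44: ✗
bin=C78: ✗
bin=C35: ✗
weight_sum = 362 + 355 + 114 = 831
—
[weight_sum2: weight >= 16]
bin=C96: ✓ → 200
bin=C52: ✓ → 91
bin=C99: ✓ → 68
bin=C94: ✓ → 207
bin=C21: ✗
bin=C48: ✗
bin=C23: ✓ → 515
bin=C66: ✓ → 362
bin=C25: ✓ → 455
bin=C37: ✓ → 355
bin=C72: ✓ → 114
bin=C44: ✗
bin=C78: ✓ → 503
bin=C35: ✓ → 596
weight_sum2 = 200 + 91 + 68 + 207 + 515 + 362 + 455 + 355 + 114 + 503 + 596 = 3466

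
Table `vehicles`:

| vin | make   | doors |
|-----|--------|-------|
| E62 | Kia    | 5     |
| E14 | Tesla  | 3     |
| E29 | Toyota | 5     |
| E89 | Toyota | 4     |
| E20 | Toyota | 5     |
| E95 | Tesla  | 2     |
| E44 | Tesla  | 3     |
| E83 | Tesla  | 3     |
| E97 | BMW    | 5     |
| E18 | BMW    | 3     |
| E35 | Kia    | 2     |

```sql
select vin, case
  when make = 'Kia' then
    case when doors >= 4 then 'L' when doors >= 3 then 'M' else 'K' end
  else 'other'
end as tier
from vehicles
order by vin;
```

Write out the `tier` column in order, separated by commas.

vin=E14: make='Tesla' → outer ELSE → other
vin=E18: make='BMW' → outer ELSE → other
vin=E20: make='Toyota' → outer ELSE → other
vin=E29: make='Toyota' → outer ELSE → other
vin=E35: make='Kia' → inner[ELSE] → K
vin=E44: make='Tesla' → outer ELSE → other
vin=E62: make='Kia' → inner[doors >= 4] → L
vin=E83: make='Tesla' → outer ELSE → other
vin=E89: make='Toyota' → outer ELSE → other
vin=E95: make='Tesla' → outer ELSE → other
vin=E97: make='BMW' → outer ELSE → other

other, other, other, other, K, other, L, other, other, other, other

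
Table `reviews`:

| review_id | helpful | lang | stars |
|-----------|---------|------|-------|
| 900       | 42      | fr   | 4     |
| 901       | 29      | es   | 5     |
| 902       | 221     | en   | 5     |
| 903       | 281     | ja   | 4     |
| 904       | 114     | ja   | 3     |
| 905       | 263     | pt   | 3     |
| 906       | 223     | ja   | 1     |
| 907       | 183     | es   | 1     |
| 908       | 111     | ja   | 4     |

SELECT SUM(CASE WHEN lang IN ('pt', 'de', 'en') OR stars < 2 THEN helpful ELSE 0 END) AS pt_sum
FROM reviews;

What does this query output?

review_id=900: ✗
review_id=901: ✗
review_id=902: ✓ → 221
review_id=903: ✗
review_id=904: ✗
review_id=905: ✓ → 263
review_id=906: ✓ → 223
review_id=907: ✓ → 183
review_id=908: ✗
pt_sum = 221 + 263 + 223 + 183 = 890

890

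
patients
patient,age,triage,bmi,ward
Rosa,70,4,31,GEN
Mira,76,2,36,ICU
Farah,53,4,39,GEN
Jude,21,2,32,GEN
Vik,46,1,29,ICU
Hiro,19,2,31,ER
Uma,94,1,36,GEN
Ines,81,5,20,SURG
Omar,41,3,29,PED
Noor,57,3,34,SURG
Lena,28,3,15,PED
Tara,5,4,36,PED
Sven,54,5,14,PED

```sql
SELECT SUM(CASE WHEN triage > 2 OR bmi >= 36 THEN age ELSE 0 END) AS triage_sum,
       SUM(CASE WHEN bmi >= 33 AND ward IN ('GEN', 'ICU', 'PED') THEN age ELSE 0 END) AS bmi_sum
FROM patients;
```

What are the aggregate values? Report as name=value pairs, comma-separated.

triage_sum=559, bmi_sum=228

[triage_sum: triage > 2 OR bmi >= 36]
patient=Rosa: ✓ → 70
patient=Mira: ✓ → 76
patient=Farah: ✓ → 53
patient=Jude: ✗
patient=Vik: ✗
patient=Hiro: ✗
patient=Uma: ✓ → 94
patient=Ines: ✓ → 81
patient=Omar: ✓ → 41
patient=Noor: ✓ → 57
patient=Lena: ✓ → 28
patient=Tara: ✓ → 5
patient=Sven: ✓ → 54
triage_sum = 70 + 76 + 53 + 94 + 81 + 41 + 57 + 28 + 5 + 54 = 559
—
[bmi_sum: bmi >= 33 AND ward IN ('GEN', 'ICU', 'PED')]
patient=Rosa: ✗
patient=Mira: ✓ → 76
patient=Farah: ✓ → 53
patient=Jude: ✗
patient=Vik: ✗
patient=Hiro: ✗
patient=Uma: ✓ → 94
patient=Ines: ✗
patient=Omar: ✗
patient=Noor: ✗
patient=Lena: ✗
patient=Tara: ✓ → 5
patient=Sven: ✗
bmi_sum = 76 + 53 + 94 + 5 = 228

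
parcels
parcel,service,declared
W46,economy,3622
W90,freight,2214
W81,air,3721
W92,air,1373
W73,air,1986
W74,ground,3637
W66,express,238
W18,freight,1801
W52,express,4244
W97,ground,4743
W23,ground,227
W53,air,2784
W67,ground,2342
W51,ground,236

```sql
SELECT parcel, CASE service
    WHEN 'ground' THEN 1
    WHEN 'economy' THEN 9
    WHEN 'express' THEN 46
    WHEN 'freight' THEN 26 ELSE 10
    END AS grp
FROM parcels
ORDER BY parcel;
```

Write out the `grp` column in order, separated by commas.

parcel=W18: service='freight' → 26
parcel=W23: service='ground' → 1
parcel=W46: service='economy' → 9
parcel=W51: service='ground' → 1
parcel=W52: service='express' → 46
parcel=W53: ELSE → 10
parcel=W66: service='express' → 46
parcel=W67: service='ground' → 1
parcel=W73: ELSE → 10
parcel=W74: service='ground' → 1
parcel=W81: ELSE → 10
parcel=W90: service='freight' → 26
parcel=W92: ELSE → 10
parcel=W97: service='ground' → 1

26, 1, 9, 1, 46, 10, 46, 1, 10, 1, 10, 26, 10, 1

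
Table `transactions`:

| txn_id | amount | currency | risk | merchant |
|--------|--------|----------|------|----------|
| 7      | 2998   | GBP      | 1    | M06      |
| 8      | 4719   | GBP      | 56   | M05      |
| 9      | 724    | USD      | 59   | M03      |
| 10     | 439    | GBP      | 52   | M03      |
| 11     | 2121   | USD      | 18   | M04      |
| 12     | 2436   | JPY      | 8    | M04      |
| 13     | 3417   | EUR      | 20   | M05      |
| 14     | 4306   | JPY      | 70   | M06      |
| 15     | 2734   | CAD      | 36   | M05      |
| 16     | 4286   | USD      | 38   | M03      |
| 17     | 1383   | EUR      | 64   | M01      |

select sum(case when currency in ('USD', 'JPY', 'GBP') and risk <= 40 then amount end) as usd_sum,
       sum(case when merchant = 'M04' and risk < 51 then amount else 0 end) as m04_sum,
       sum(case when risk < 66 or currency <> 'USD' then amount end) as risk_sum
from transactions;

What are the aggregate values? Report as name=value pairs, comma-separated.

usd_sum=11841, m04_sum=4557, risk_sum=29563

[usd_sum: currency in ('USD', 'JPY', 'GBP') and risk <= 40]
txn_id=7: ✓ → 2998
txn_id=8: ✗
txn_id=9: ✗
txn_id=10: ✗
txn_id=11: ✓ → 2121
txn_id=12: ✓ → 2436
txn_id=13: ✗
txn_id=14: ✗
txn_id=15: ✗
txn_id=16: ✓ → 4286
txn_id=17: ✗
usd_sum = 2998 + 2121 + 2436 + 4286 = 11841
—
[m04_sum: merchant = 'M04' and risk < 51]
txn_id=7: ✗
txn_id=8: ✗
txn_id=9: ✗
txn_id=10: ✗
txn_id=11: ✓ → 2121
txn_id=12: ✓ → 2436
txn_id=13: ✗
txn_id=14: ✗
txn_id=15: ✗
txn_id=16: ✗
txn_id=17: ✗
m04_sum = 2121 + 2436 = 4557
—
[risk_sum: risk < 66 or currency <> 'USD']
txn_id=7: ✓ → 2998
txn_id=8: ✓ → 4719
txn_id=9: ✓ → 724
txn_id=10: ✓ → 439
txn_id=11: ✓ → 2121
txn_id=12: ✓ → 2436
txn_id=13: ✓ → 3417
txn_id=14: ✓ → 4306
txn_id=15: ✓ → 2734
txn_id=16: ✓ → 4286
txn_id=17: ✓ → 1383
risk_sum = 2998 + 4719 + 724 + 439 + 2121 + 2436 + 3417 + 4306 + 2734 + 4286 + 1383 = 29563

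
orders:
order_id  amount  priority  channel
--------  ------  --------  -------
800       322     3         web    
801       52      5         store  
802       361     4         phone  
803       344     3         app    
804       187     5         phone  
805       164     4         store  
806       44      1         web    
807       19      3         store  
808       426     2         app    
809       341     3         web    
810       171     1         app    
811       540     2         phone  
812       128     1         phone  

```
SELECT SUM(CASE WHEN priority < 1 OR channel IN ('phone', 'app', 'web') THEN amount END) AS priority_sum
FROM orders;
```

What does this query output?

order_id=800: ✓ → 322
order_id=801: ✗
order_id=802: ✓ → 361
order_id=803: ✓ → 344
order_id=804: ✓ → 187
order_id=805: ✗
order_id=806: ✓ → 44
order_id=807: ✗
order_id=808: ✓ → 426
order_id=809: ✓ → 341
order_id=810: ✓ → 171
order_id=811: ✓ → 540
order_id=812: ✓ → 128
priority_sum = 322 + 361 + 344 + 187 + 44 + 426 + 341 + 171 + 540 + 128 = 2864

2864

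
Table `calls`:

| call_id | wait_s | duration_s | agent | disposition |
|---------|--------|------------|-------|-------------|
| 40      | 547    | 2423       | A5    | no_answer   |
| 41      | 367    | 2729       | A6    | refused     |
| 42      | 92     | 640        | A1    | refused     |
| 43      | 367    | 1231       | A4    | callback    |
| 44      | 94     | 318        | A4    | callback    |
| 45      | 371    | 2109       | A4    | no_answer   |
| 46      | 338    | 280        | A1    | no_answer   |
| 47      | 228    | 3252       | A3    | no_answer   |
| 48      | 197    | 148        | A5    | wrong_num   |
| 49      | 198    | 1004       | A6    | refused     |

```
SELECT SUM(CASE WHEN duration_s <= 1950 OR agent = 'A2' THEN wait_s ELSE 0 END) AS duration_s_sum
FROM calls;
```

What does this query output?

call_id=40: ✗
call_id=41: ✗
call_id=42: ✓ → 92
call_id=43: ✓ → 367
call_id=44: ✓ → 94
call_id=45: ✗
call_id=46: ✓ → 338
call_id=47: ✗
call_id=48: ✓ → 197
call_id=49: ✓ → 198
duration_s_sum = 92 + 367 + 94 + 338 + 197 + 198 = 1286

1286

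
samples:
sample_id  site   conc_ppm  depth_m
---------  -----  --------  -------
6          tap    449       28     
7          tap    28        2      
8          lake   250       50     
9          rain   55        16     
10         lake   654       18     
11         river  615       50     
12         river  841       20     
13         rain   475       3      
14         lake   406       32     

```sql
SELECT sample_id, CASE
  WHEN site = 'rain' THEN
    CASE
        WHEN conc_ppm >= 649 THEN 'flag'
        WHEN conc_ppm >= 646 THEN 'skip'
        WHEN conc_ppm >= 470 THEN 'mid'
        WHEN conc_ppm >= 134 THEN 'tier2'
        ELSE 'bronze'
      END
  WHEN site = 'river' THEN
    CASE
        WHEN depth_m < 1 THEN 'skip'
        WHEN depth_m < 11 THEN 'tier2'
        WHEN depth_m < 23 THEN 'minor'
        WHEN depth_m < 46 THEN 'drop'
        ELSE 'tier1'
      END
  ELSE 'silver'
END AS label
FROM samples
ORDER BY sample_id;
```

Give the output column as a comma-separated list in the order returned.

sample_id=6: site='tap' → outer ELSE → silver
sample_id=7: site='tap' → outer ELSE → silver
sample_id=8: site='lake' → outer ELSE → silver
sample_id=9: site='rain' → inner[ELSE] → bronze
sample_id=10: site='lake' → outer ELSE → silver
sample_id=11: site='river' → inner[ELSE] → tier1
sample_id=12: site='river' → inner[depth_m < 23] → minor
sample_id=13: site='rain' → inner[conc_ppm >= 470] → mid
sample_id=14: site='lake' → outer ELSE → silver

silver, silver, silver, bronze, silver, tier1, minor, mid, silver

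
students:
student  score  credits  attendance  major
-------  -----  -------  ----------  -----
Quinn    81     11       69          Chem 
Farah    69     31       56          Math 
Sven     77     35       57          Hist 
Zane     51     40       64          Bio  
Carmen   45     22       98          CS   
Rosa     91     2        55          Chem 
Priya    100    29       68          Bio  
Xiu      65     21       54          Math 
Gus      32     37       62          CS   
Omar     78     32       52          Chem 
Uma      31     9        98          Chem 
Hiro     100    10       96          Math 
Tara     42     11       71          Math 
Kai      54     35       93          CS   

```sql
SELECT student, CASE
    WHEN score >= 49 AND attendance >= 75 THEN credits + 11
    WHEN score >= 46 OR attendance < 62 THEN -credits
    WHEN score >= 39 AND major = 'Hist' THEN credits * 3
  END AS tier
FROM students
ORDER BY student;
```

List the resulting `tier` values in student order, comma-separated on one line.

student=Carmen: (no match → NULL) → NULL
student=Farah: score >= 46 OR attendance < 62 → -31
student=Gus: (no match → NULL) → NULL
student=Hiro: score >= 49 AND attendance >= 75 → 21
student=Kai: score >= 49 AND attendance >= 75 → 46
student=Omar: score >= 46 OR attendance < 62 → -32
student=Priya: score >= 46 OR attendance < 62 → -29
student=Quinn: score >= 46 OR attendance < 62 → -11
student=Rosa: score >= 46 OR attendance < 62 → -2
student=Sven: score >= 46 OR attendance < 62 → -35
student=Tara: (no match → NULL) → NULL
student=Uma: (no match → NULL) → NULL
student=Xiu: score >= 46 OR attendance < 62 → -21
student=Zane: score >= 46 OR attendance < 62 → -40

NULL, -31, NULL, 21, 46, -32, -29, -11, -2, -35, NULL, NULL, -21, -40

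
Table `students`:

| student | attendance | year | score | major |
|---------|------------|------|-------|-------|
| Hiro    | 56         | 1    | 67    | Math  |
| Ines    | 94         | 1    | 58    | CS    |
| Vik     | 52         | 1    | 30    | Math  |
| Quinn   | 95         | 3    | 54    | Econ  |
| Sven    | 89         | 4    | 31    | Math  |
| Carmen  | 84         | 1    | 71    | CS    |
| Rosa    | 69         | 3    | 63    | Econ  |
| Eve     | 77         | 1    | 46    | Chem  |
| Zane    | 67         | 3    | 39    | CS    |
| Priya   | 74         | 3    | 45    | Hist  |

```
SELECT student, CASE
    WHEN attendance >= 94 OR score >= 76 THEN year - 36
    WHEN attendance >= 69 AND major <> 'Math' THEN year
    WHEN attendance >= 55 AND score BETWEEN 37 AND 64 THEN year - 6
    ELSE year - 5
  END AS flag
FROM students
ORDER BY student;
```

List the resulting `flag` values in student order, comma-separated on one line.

1, 1, -4, -35, 3, -33, 3, -1, -4, -3

student=Carmen: attendance >= 69 AND major <> 'Math' → 1
student=Eve: attendance >= 69 AND major <> 'Math' → 1
student=Hiro: ELSE → -4
student=Ines: attendance >= 94 OR score >= 76 → -35
student=Priya: attendance >= 69 AND major <> 'Math' → 3
student=Quinn: attendance >= 94 OR score >= 76 → -33
student=Rosa: attendance >= 69 AND major <> 'Math' → 3
student=Sven: ELSE → -1
student=Vik: ELSE → -4
student=Zane: attendance >= 55 AND score BETWEEN 37 AND 64 → -3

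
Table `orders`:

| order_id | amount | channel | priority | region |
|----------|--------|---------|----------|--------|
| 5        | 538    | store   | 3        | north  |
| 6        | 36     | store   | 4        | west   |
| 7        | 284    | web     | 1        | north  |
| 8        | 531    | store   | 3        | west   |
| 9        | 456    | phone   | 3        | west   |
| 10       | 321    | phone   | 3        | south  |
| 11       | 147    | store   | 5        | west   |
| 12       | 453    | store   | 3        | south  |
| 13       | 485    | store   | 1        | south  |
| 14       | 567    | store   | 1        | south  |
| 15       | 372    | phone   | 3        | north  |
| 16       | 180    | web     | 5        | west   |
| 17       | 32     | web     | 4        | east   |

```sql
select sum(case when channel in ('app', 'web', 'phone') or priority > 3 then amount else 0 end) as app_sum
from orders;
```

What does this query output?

1828

order_id=5: ✗
order_id=6: ✓ → 36
order_id=7: ✓ → 284
order_id=8: ✗
order_id=9: ✓ → 456
order_id=10: ✓ → 321
order_id=11: ✓ → 147
order_id=12: ✗
order_id=13: ✗
order_id=14: ✗
order_id=15: ✓ → 372
order_id=16: ✓ → 180
order_id=17: ✓ → 32
app_sum = 36 + 284 + 456 + 321 + 147 + 372 + 180 + 32 = 1828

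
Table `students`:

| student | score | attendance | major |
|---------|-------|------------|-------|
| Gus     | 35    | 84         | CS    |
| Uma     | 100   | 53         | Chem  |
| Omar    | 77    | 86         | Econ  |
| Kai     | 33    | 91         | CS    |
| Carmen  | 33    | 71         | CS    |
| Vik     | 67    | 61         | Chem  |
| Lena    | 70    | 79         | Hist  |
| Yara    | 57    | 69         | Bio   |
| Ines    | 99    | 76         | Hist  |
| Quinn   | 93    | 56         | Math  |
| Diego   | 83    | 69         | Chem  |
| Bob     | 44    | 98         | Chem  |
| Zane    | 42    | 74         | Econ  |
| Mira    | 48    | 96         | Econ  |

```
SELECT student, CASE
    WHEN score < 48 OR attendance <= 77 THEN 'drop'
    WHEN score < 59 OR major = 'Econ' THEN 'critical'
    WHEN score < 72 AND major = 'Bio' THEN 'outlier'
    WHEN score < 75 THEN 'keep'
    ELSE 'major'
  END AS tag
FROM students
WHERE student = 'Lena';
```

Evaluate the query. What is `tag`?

keep

student = Lena: score=70, attendance=79, major=Hist.
score < 48 OR attendance <= 77 → false
score < 59 OR major = 'Econ' → false
score < 72 AND major = 'Bio' → false
score < 75 → true → keep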